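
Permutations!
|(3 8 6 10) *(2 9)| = 4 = |(2 9)(3 8 6 10)|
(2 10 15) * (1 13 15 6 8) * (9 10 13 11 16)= (1 11 16 9 10 6 8)(2 13 15)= [0, 11, 13, 3, 4, 5, 8, 7, 1, 10, 6, 16, 12, 15, 14, 2, 9]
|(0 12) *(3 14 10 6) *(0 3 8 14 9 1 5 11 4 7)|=|(0 12 3 9 1 5 11 4 7)(6 8 14 10)|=36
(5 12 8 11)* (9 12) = [0, 1, 2, 3, 4, 9, 6, 7, 11, 12, 10, 5, 8] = (5 9 12 8 11)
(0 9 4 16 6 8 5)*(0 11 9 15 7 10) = [15, 1, 2, 3, 16, 11, 8, 10, 5, 4, 0, 9, 12, 13, 14, 7, 6] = (0 15 7 10)(4 16 6 8 5 11 9)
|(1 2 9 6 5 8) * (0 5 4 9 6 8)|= 6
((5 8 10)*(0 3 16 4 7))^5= (16)(5 10 8)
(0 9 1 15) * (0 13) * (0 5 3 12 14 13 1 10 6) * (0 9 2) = (0 2)(1 15)(3 12 14 13 5)(6 9 10) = [2, 15, 0, 12, 4, 3, 9, 7, 8, 10, 6, 11, 14, 5, 13, 1]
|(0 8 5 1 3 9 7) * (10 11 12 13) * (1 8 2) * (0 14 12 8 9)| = |(0 2 1 3)(5 9 7 14 12 13 10 11 8)| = 36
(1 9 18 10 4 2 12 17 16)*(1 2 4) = (1 9 18 10)(2 12 17 16) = [0, 9, 12, 3, 4, 5, 6, 7, 8, 18, 1, 11, 17, 13, 14, 15, 2, 16, 10]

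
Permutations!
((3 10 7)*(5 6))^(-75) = ((3 10 7)(5 6))^(-75) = (10)(5 6)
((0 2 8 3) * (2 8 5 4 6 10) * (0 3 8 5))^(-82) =(0 4 10)(2 5 6)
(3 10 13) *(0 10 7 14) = [10, 1, 2, 7, 4, 5, 6, 14, 8, 9, 13, 11, 12, 3, 0] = (0 10 13 3 7 14)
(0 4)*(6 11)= (0 4)(6 11)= [4, 1, 2, 3, 0, 5, 11, 7, 8, 9, 10, 6]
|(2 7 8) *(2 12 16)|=5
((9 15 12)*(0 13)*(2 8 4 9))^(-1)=(0 13)(2 12 15 9 4 8)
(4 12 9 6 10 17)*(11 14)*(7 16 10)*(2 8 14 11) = (2 8 14)(4 12 9 6 7 16 10 17) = [0, 1, 8, 3, 12, 5, 7, 16, 14, 6, 17, 11, 9, 13, 2, 15, 10, 4]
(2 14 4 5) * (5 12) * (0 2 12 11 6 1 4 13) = (0 2 14 13)(1 4 11 6)(5 12) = [2, 4, 14, 3, 11, 12, 1, 7, 8, 9, 10, 6, 5, 0, 13]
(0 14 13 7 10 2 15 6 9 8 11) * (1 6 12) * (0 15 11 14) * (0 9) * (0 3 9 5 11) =(0 5 11 15 12 1 6 3 9 8 14 13 7 10 2) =[5, 6, 0, 9, 4, 11, 3, 10, 14, 8, 2, 15, 1, 7, 13, 12]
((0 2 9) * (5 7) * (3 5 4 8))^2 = ((0 2 9)(3 5 7 4 8))^2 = (0 9 2)(3 7 8 5 4)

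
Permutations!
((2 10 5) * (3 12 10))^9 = ((2 3 12 10 5))^9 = (2 5 10 12 3)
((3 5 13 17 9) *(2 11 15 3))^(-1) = (2 9 17 13 5 3 15 11)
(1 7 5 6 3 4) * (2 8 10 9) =[0, 7, 8, 4, 1, 6, 3, 5, 10, 2, 9] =(1 7 5 6 3 4)(2 8 10 9)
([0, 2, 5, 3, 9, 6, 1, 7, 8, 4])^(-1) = (1 6 5 2)(4 9)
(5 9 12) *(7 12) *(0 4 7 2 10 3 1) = (0 4 7 12 5 9 2 10 3 1) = [4, 0, 10, 1, 7, 9, 6, 12, 8, 2, 3, 11, 5]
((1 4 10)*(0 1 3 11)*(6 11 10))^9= ((0 1 4 6 11)(3 10))^9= (0 11 6 4 1)(3 10)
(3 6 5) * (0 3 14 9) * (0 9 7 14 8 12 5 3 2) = (0 2)(3 6)(5 8 12)(7 14) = [2, 1, 0, 6, 4, 8, 3, 14, 12, 9, 10, 11, 5, 13, 7]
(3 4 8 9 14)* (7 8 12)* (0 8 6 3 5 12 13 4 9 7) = (0 8 7 6 3 9 14 5 12)(4 13) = [8, 1, 2, 9, 13, 12, 3, 6, 7, 14, 10, 11, 0, 4, 5]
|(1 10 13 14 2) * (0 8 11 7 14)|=|(0 8 11 7 14 2 1 10 13)|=9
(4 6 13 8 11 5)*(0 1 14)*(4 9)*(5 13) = (0 1 14)(4 6 5 9)(8 11 13) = [1, 14, 2, 3, 6, 9, 5, 7, 11, 4, 10, 13, 12, 8, 0]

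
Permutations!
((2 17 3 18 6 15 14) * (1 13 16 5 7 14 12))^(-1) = ((1 13 16 5 7 14 2 17 3 18 6 15 12))^(-1) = (1 12 15 6 18 3 17 2 14 7 5 16 13)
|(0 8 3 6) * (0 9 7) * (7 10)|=|(0 8 3 6 9 10 7)|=7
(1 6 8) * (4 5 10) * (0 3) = [3, 6, 2, 0, 5, 10, 8, 7, 1, 9, 4] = (0 3)(1 6 8)(4 5 10)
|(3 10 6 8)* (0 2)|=|(0 2)(3 10 6 8)|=4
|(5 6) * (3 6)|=3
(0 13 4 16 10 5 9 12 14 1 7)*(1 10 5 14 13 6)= (0 6 1 7)(4 16 5 9 12 13)(10 14)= [6, 7, 2, 3, 16, 9, 1, 0, 8, 12, 14, 11, 13, 4, 10, 15, 5]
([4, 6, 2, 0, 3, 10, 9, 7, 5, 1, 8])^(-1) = (0 3 4)(1 9 6)(5 8 10)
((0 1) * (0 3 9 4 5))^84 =(9)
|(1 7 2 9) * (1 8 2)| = |(1 7)(2 9 8)| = 6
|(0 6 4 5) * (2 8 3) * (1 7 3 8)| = |(8)(0 6 4 5)(1 7 3 2)| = 4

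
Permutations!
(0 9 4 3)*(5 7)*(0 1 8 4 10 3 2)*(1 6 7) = (0 9 10 3 6 7 5 1 8 4 2) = [9, 8, 0, 6, 2, 1, 7, 5, 4, 10, 3]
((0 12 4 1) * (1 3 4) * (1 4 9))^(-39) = ((0 12 4 3 9 1))^(-39) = (0 3)(1 4)(9 12)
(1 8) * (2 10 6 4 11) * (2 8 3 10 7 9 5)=(1 3 10 6 4 11 8)(2 7 9 5)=[0, 3, 7, 10, 11, 2, 4, 9, 1, 5, 6, 8]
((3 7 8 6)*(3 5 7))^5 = ((5 7 8 6))^5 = (5 7 8 6)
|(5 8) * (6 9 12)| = 6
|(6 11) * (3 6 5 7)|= |(3 6 11 5 7)|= 5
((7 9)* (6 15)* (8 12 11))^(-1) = ((6 15)(7 9)(8 12 11))^(-1) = (6 15)(7 9)(8 11 12)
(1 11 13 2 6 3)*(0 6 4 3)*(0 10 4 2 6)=(1 11 13 6 10 4 3)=[0, 11, 2, 1, 3, 5, 10, 7, 8, 9, 4, 13, 12, 6]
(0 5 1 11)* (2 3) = (0 5 1 11)(2 3) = [5, 11, 3, 2, 4, 1, 6, 7, 8, 9, 10, 0]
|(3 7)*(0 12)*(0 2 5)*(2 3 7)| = |(0 12 3 2 5)| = 5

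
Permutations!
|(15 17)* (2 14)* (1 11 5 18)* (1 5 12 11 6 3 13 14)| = 6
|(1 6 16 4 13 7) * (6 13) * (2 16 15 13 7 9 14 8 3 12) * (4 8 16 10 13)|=|(1 7)(2 10 13 9 14 16 8 3 12)(4 6 15)|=18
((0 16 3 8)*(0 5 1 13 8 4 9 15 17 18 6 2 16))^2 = ((1 13 8 5)(2 16 3 4 9 15 17 18 6))^2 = (1 8)(2 3 9 17 6 16 4 15 18)(5 13)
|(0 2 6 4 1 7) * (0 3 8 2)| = 7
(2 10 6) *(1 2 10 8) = (1 2 8)(6 10) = [0, 2, 8, 3, 4, 5, 10, 7, 1, 9, 6]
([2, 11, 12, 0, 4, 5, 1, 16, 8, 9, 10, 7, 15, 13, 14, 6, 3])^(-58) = (0 12 6 11 16)(1 7 3 2 15)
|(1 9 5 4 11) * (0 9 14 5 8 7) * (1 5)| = 12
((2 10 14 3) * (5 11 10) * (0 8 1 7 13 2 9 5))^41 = (0 2 13 7 1 8)(3 14 10 11 5 9) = ((0 8 1 7 13 2)(3 9 5 11 10 14))^41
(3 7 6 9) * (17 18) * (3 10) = (3 7 6 9 10)(17 18) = [0, 1, 2, 7, 4, 5, 9, 6, 8, 10, 3, 11, 12, 13, 14, 15, 16, 18, 17]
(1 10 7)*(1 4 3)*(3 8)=[0, 10, 2, 1, 8, 5, 6, 4, 3, 9, 7]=(1 10 7 4 8 3)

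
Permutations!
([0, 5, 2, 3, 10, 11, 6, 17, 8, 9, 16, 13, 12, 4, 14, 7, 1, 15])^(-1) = (1 16 10 4 13 11 5)(7 15 17)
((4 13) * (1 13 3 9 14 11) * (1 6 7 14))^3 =(1 3 13 9 4)(6 11 14 7)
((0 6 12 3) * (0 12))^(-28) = (12)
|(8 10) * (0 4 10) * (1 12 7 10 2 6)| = |(0 4 2 6 1 12 7 10 8)| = 9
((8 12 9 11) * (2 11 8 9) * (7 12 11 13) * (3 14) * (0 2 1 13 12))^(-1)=((0 2 12 1 13 7)(3 14)(8 11 9))^(-1)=(0 7 13 1 12 2)(3 14)(8 9 11)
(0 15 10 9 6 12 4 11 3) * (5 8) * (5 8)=(0 15 10 9 6 12 4 11 3)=[15, 1, 2, 0, 11, 5, 12, 7, 8, 6, 9, 3, 4, 13, 14, 10]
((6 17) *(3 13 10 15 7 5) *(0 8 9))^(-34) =(17)(0 9 8)(3 10 7)(5 13 15)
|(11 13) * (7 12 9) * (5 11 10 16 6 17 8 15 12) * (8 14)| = |(5 11 13 10 16 6 17 14 8 15 12 9 7)| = 13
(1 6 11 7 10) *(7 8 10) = [0, 6, 2, 3, 4, 5, 11, 7, 10, 9, 1, 8] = (1 6 11 8 10)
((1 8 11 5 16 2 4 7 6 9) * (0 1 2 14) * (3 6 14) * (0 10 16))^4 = ((0 1 8 11 5)(2 4 7 14 10 16 3 6 9))^4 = (0 5 11 8 1)(2 10 9 14 6 7 3 4 16)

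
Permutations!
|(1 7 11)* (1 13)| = 4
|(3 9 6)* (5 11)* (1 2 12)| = 6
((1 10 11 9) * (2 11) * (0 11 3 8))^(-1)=(0 8 3 2 10 1 9 11)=((0 11 9 1 10 2 3 8))^(-1)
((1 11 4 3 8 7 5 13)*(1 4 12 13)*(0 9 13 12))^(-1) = (0 11 1 5 7 8 3 4 13 9)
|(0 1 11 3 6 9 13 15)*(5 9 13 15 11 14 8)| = 28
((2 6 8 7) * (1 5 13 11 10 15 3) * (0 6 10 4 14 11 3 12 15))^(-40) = (15)(0 8 2)(4 11 14)(6 7 10)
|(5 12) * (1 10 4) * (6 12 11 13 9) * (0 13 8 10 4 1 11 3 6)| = 60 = |(0 13 9)(1 4 11 8 10)(3 6 12 5)|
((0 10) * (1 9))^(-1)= ((0 10)(1 9))^(-1)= (0 10)(1 9)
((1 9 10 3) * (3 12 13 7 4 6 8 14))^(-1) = ((1 9 10 12 13 7 4 6 8 14 3))^(-1) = (1 3 14 8 6 4 7 13 12 10 9)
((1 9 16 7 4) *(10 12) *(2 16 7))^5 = ((1 9 7 4)(2 16)(10 12))^5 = (1 9 7 4)(2 16)(10 12)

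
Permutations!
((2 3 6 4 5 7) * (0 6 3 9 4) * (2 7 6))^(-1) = (0 6 5 4 9 2)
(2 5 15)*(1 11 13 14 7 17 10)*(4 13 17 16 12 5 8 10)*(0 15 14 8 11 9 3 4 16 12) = (0 15 2 11 17 16)(1 9 3 4 13 8 10)(5 14 7 12) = [15, 9, 11, 4, 13, 14, 6, 12, 10, 3, 1, 17, 5, 8, 7, 2, 0, 16]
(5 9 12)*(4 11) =(4 11)(5 9 12) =[0, 1, 2, 3, 11, 9, 6, 7, 8, 12, 10, 4, 5]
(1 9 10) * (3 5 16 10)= (1 9 3 5 16 10)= [0, 9, 2, 5, 4, 16, 6, 7, 8, 3, 1, 11, 12, 13, 14, 15, 10]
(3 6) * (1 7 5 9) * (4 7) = (1 4 7 5 9)(3 6) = [0, 4, 2, 6, 7, 9, 3, 5, 8, 1]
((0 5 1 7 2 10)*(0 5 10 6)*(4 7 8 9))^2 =((0 10 5 1 8 9 4 7 2 6))^2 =(0 5 8 4 2)(1 9 7 6 10)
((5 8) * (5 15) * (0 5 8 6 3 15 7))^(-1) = (0 7 8 15 3 6 5) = ((0 5 6 3 15 8 7))^(-1)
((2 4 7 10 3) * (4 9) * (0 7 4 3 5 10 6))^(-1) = (0 6 7)(2 3 9)(5 10)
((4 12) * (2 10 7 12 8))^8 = ((2 10 7 12 4 8))^8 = (2 7 4)(8 10 12)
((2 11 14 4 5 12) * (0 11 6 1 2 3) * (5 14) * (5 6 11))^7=((0 5 12 3)(1 2 11 6)(4 14))^7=(0 3 12 5)(1 6 11 2)(4 14)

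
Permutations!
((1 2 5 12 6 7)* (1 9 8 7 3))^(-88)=(1 5 6)(2 12 3)(7 8 9)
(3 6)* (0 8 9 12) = (0 8 9 12)(3 6) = [8, 1, 2, 6, 4, 5, 3, 7, 9, 12, 10, 11, 0]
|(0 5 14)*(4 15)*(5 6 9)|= |(0 6 9 5 14)(4 15)|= 10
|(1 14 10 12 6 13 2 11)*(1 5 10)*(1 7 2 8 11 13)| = 11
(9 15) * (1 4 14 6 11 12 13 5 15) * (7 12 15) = [0, 4, 2, 3, 14, 7, 11, 12, 8, 1, 10, 15, 13, 5, 6, 9] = (1 4 14 6 11 15 9)(5 7 12 13)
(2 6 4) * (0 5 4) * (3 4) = (0 5 3 4 2 6) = [5, 1, 6, 4, 2, 3, 0]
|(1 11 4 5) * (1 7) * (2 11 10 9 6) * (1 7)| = 8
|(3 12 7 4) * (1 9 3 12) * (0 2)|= 6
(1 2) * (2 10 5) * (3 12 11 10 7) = (1 7 3 12 11 10 5 2) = [0, 7, 1, 12, 4, 2, 6, 3, 8, 9, 5, 10, 11]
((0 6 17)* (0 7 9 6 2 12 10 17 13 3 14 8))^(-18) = ((0 2 12 10 17 7 9 6 13 3 14 8))^(-18) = (0 9)(2 6)(3 10)(7 8)(12 13)(14 17)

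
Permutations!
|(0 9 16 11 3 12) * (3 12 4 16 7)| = |(0 9 7 3 4 16 11 12)| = 8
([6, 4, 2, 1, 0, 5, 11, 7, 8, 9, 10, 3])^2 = [11, 0, 2, 4, 6, 5, 3, 7, 8, 9, 10, 1]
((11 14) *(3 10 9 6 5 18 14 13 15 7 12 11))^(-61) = ((3 10 9 6 5 18 14)(7 12 11 13 15))^(-61) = (3 9 5 14 10 6 18)(7 15 13 11 12)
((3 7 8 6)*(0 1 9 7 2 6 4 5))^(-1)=((0 1 9 7 8 4 5)(2 6 3))^(-1)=(0 5 4 8 7 9 1)(2 3 6)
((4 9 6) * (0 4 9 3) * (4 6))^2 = (0 9 3 6 4)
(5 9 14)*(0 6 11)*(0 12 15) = (0 6 11 12 15)(5 9 14) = [6, 1, 2, 3, 4, 9, 11, 7, 8, 14, 10, 12, 15, 13, 5, 0]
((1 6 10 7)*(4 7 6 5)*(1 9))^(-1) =(1 9 7 4 5)(6 10)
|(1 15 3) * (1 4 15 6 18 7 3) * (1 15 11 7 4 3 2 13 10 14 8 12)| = |(1 6 18 4 11 7 2 13 10 14 8 12)| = 12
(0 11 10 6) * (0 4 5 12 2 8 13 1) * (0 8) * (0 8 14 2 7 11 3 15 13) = (0 3 15 13 1 14 2 8)(4 5 12 7 11 10 6) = [3, 14, 8, 15, 5, 12, 4, 11, 0, 9, 6, 10, 7, 1, 2, 13]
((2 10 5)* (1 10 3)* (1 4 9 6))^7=((1 10 5 2 3 4 9 6))^7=(1 6 9 4 3 2 5 10)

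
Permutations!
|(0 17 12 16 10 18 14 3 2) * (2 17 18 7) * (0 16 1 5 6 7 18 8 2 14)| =|(0 8 2 16 10 18)(1 5 6 7 14 3 17 12)| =24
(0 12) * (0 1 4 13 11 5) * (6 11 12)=(0 6 11 5)(1 4 13 12)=[6, 4, 2, 3, 13, 0, 11, 7, 8, 9, 10, 5, 1, 12]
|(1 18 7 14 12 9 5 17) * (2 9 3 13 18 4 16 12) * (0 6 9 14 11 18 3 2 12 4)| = 6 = |(0 6 9 5 17 1)(2 14 12)(3 13)(4 16)(7 11 18)|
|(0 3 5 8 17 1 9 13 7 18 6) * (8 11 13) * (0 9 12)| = |(0 3 5 11 13 7 18 6 9 8 17 1 12)| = 13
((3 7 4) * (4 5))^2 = (3 5)(4 7)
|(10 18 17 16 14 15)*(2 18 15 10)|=7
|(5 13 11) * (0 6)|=6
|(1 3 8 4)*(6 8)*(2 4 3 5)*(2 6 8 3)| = |(1 5 6 3 8 2 4)| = 7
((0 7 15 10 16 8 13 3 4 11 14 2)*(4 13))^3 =((0 7 15 10 16 8 4 11 14 2)(3 13))^3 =(0 10 4 2 15 8 14 7 16 11)(3 13)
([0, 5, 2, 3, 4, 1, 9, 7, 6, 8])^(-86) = (6 9 8)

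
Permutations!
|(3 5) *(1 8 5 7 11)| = |(1 8 5 3 7 11)| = 6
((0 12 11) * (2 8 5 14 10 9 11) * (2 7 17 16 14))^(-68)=(0 16 11 17 9 7 10 12 14)(2 8 5)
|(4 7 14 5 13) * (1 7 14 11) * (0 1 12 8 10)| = |(0 1 7 11 12 8 10)(4 14 5 13)| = 28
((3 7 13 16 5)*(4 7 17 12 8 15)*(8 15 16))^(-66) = ((3 17 12 15 4 7 13 8 16 5))^(-66) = (3 4 16 12 13)(5 15 8 17 7)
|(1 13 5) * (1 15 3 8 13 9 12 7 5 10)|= 10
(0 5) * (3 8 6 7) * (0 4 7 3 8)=(0 5 4 7 8 6 3)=[5, 1, 2, 0, 7, 4, 3, 8, 6]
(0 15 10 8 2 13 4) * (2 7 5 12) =(0 15 10 8 7 5 12 2 13 4) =[15, 1, 13, 3, 0, 12, 6, 5, 7, 9, 8, 11, 2, 4, 14, 10]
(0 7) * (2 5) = (0 7)(2 5) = [7, 1, 5, 3, 4, 2, 6, 0]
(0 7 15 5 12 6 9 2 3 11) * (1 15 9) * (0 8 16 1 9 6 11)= (0 7 6 9 2 3)(1 15 5 12 11 8 16)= [7, 15, 3, 0, 4, 12, 9, 6, 16, 2, 10, 8, 11, 13, 14, 5, 1]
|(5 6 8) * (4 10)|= 6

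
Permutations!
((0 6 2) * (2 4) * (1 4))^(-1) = (0 2 4 1 6)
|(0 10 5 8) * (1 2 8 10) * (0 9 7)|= |(0 1 2 8 9 7)(5 10)|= 6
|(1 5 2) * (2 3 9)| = 5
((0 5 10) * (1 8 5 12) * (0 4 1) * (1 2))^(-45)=(0 12)(1 10)(2 5)(4 8)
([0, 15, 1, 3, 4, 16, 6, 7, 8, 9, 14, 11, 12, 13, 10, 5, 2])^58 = [0, 16, 5, 3, 4, 1, 6, 7, 8, 9, 10, 11, 12, 13, 14, 2, 15]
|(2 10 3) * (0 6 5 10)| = |(0 6 5 10 3 2)| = 6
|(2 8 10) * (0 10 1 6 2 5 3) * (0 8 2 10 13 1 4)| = 9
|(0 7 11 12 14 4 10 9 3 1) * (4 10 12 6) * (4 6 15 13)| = 12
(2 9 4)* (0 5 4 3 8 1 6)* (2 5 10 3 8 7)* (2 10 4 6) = [4, 2, 9, 7, 5, 6, 0, 10, 1, 8, 3] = (0 4 5 6)(1 2 9 8)(3 7 10)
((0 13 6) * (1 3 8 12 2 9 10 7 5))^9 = (13)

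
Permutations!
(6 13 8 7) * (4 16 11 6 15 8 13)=(4 16 11 6)(7 15 8)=[0, 1, 2, 3, 16, 5, 4, 15, 7, 9, 10, 6, 12, 13, 14, 8, 11]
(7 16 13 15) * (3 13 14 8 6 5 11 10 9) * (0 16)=(0 16 14 8 6 5 11 10 9 3 13 15 7)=[16, 1, 2, 13, 4, 11, 5, 0, 6, 3, 9, 10, 12, 15, 8, 7, 14]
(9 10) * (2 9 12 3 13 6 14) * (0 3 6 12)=(0 3 13 12 6 14 2 9 10)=[3, 1, 9, 13, 4, 5, 14, 7, 8, 10, 0, 11, 6, 12, 2]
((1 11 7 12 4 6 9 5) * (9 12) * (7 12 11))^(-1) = (1 5 9 7)(4 12 11 6)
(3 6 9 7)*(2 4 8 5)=(2 4 8 5)(3 6 9 7)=[0, 1, 4, 6, 8, 2, 9, 3, 5, 7]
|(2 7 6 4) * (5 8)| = |(2 7 6 4)(5 8)| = 4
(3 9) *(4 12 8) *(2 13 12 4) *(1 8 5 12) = (1 8 2 13)(3 9)(5 12) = [0, 8, 13, 9, 4, 12, 6, 7, 2, 3, 10, 11, 5, 1]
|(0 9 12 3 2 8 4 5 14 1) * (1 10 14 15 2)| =10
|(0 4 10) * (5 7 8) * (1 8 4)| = |(0 1 8 5 7 4 10)| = 7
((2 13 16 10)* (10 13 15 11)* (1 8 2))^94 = ((1 8 2 15 11 10)(13 16))^94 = (16)(1 11 2)(8 10 15)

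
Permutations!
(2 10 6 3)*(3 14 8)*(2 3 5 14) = (2 10 6)(5 14 8) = [0, 1, 10, 3, 4, 14, 2, 7, 5, 9, 6, 11, 12, 13, 8]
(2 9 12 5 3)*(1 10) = [0, 10, 9, 2, 4, 3, 6, 7, 8, 12, 1, 11, 5] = (1 10)(2 9 12 5 3)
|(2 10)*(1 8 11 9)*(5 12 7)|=12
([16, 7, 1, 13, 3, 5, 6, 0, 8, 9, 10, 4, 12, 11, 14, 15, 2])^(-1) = (0 7 1 2 16)(3 4 11 13)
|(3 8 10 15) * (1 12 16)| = 12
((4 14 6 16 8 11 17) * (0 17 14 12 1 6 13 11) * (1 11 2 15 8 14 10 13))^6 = ((0 17 4 12 11 10 13 2 15 8)(1 6 16 14))^6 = (0 13 4 15 11)(1 16)(2 12 8 10 17)(6 14)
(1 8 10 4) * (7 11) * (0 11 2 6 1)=(0 11 7 2 6 1 8 10 4)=[11, 8, 6, 3, 0, 5, 1, 2, 10, 9, 4, 7]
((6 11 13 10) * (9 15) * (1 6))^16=(15)(1 6 11 13 10)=((1 6 11 13 10)(9 15))^16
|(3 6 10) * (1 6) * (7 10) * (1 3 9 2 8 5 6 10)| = 8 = |(1 10 9 2 8 5 6 7)|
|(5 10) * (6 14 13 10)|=|(5 6 14 13 10)|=5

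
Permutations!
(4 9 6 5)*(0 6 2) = (0 6 5 4 9 2) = [6, 1, 0, 3, 9, 4, 5, 7, 8, 2]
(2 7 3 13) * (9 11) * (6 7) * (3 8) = (2 6 7 8 3 13)(9 11) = [0, 1, 6, 13, 4, 5, 7, 8, 3, 11, 10, 9, 12, 2]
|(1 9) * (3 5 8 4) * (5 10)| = |(1 9)(3 10 5 8 4)| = 10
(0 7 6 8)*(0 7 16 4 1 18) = (0 16 4 1 18)(6 8 7) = [16, 18, 2, 3, 1, 5, 8, 6, 7, 9, 10, 11, 12, 13, 14, 15, 4, 17, 0]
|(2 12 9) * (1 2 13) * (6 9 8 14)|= 8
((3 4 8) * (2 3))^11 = (2 8 4 3)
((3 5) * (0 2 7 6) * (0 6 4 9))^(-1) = (0 9 4 7 2)(3 5) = ((0 2 7 4 9)(3 5))^(-1)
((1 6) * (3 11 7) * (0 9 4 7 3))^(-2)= ((0 9 4 7)(1 6)(3 11))^(-2)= (11)(0 4)(7 9)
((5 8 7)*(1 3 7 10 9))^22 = ((1 3 7 5 8 10 9))^22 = (1 3 7 5 8 10 9)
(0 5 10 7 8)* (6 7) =(0 5 10 6 7 8) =[5, 1, 2, 3, 4, 10, 7, 8, 0, 9, 6]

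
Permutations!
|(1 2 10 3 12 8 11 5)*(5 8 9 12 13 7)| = 14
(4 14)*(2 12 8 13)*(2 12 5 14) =(2 5 14 4)(8 13 12) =[0, 1, 5, 3, 2, 14, 6, 7, 13, 9, 10, 11, 8, 12, 4]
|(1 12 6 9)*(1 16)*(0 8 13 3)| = |(0 8 13 3)(1 12 6 9 16)| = 20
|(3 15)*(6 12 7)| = 6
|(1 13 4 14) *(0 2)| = 4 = |(0 2)(1 13 4 14)|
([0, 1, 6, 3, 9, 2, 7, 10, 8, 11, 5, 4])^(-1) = [0, 1, 5, 3, 11, 10, 2, 6, 8, 4, 7, 9]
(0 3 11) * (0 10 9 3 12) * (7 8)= (0 12)(3 11 10 9)(7 8)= [12, 1, 2, 11, 4, 5, 6, 8, 7, 3, 9, 10, 0]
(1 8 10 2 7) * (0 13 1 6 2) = [13, 8, 7, 3, 4, 5, 2, 6, 10, 9, 0, 11, 12, 1] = (0 13 1 8 10)(2 7 6)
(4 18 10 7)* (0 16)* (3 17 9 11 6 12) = [16, 1, 2, 17, 18, 5, 12, 4, 8, 11, 7, 6, 3, 13, 14, 15, 0, 9, 10] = (0 16)(3 17 9 11 6 12)(4 18 10 7)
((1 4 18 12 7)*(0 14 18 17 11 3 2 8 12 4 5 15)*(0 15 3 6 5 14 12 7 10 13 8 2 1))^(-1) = ((0 12 10 13 8 7)(1 14 18 4 17 11 6 5 3))^(-1) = (0 7 8 13 10 12)(1 3 5 6 11 17 4 18 14)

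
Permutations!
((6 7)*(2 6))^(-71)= (2 6 7)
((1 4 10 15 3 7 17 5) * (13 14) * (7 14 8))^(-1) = (1 5 17 7 8 13 14 3 15 10 4)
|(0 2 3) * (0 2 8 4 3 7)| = |(0 8 4 3 2 7)| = 6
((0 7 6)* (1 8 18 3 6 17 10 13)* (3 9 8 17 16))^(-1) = ((0 7 16 3 6)(1 17 10 13)(8 18 9))^(-1) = (0 6 3 16 7)(1 13 10 17)(8 9 18)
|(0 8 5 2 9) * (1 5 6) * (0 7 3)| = 9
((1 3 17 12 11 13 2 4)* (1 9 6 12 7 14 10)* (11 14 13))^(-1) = ((1 3 17 7 13 2 4 9 6 12 14 10))^(-1) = (1 10 14 12 6 9 4 2 13 7 17 3)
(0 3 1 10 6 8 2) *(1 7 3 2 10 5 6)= (0 2)(1 5 6 8 10)(3 7)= [2, 5, 0, 7, 4, 6, 8, 3, 10, 9, 1]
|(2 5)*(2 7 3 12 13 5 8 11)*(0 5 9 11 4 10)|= |(0 5 7 3 12 13 9 11 2 8 4 10)|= 12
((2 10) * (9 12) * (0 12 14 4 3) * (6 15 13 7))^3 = (0 14)(2 10)(3 9)(4 12)(6 7 13 15)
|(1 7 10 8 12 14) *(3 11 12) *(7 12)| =15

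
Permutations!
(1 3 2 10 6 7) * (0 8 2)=(0 8 2 10 6 7 1 3)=[8, 3, 10, 0, 4, 5, 7, 1, 2, 9, 6]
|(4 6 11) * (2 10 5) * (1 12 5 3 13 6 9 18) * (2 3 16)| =|(1 12 5 3 13 6 11 4 9 18)(2 10 16)| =30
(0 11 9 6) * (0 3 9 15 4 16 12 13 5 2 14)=(0 11 15 4 16 12 13 5 2 14)(3 9 6)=[11, 1, 14, 9, 16, 2, 3, 7, 8, 6, 10, 15, 13, 5, 0, 4, 12]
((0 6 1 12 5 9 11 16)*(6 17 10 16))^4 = ((0 17 10 16)(1 12 5 9 11 6))^4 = (17)(1 11 5)(6 9 12)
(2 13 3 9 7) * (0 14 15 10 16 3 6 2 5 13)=(0 14 15 10 16 3 9 7 5 13 6 2)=[14, 1, 0, 9, 4, 13, 2, 5, 8, 7, 16, 11, 12, 6, 15, 10, 3]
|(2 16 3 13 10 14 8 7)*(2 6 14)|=20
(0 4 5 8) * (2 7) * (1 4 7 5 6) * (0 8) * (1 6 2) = (8)(0 7 1 4 2 5) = [7, 4, 5, 3, 2, 0, 6, 1, 8]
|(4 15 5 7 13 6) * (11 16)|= |(4 15 5 7 13 6)(11 16)|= 6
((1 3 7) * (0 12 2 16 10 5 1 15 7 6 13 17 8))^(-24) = ((0 12 2 16 10 5 1 3 6 13 17 8)(7 15))^(-24) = (17)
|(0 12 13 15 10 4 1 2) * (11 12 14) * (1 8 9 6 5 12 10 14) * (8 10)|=|(0 1 2)(4 10)(5 12 13 15 14 11 8 9 6)|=18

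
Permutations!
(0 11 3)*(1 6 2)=(0 11 3)(1 6 2)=[11, 6, 1, 0, 4, 5, 2, 7, 8, 9, 10, 3]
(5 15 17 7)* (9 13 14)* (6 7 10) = (5 15 17 10 6 7)(9 13 14) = [0, 1, 2, 3, 4, 15, 7, 5, 8, 13, 6, 11, 12, 14, 9, 17, 16, 10]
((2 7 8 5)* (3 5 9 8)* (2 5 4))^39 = (2 4 3 7)(8 9)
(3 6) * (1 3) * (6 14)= (1 3 14 6)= [0, 3, 2, 14, 4, 5, 1, 7, 8, 9, 10, 11, 12, 13, 6]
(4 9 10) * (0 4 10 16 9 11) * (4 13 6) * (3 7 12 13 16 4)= (0 16 9 4 11)(3 7 12 13 6)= [16, 1, 2, 7, 11, 5, 3, 12, 8, 4, 10, 0, 13, 6, 14, 15, 9]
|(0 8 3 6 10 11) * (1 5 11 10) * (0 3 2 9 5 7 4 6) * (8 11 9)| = 12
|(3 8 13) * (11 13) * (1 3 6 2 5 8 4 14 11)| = |(1 3 4 14 11 13 6 2 5 8)| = 10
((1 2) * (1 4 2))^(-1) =(2 4)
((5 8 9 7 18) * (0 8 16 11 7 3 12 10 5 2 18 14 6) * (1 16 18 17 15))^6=((0 8 9 3 12 10 5 18 2 17 15 1 16 11 7 14 6))^6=(0 5 16 8 18 11 9 2 7 3 17 14 12 15 6 10 1)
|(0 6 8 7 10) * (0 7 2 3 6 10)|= |(0 10 7)(2 3 6 8)|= 12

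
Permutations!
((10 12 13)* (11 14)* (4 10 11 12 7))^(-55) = (4 7 10)(11 14 12 13)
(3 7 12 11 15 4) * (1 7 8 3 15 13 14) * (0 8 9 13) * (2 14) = [8, 7, 14, 9, 15, 5, 6, 12, 3, 13, 10, 0, 11, 2, 1, 4] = (0 8 3 9 13 2 14 1 7 12 11)(4 15)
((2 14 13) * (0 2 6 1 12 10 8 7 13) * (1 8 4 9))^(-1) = (0 14 2)(1 9 4 10 12)(6 13 7 8)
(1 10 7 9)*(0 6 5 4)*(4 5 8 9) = [6, 10, 2, 3, 0, 5, 8, 4, 9, 1, 7] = (0 6 8 9 1 10 7 4)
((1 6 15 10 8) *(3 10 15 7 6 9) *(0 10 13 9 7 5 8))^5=(15)(0 10)(3 9 13)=((15)(0 10)(1 7 6 5 8)(3 13 9))^5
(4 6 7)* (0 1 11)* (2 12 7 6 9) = (0 1 11)(2 12 7 4 9) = [1, 11, 12, 3, 9, 5, 6, 4, 8, 2, 10, 0, 7]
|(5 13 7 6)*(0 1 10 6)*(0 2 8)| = 9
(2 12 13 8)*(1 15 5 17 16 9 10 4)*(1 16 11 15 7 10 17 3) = (1 7 10 4 16 9 17 11 15 5 3)(2 12 13 8) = [0, 7, 12, 1, 16, 3, 6, 10, 2, 17, 4, 15, 13, 8, 14, 5, 9, 11]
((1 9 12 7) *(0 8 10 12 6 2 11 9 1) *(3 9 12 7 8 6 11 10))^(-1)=(0 7 10 2 6)(3 8 12 11 9)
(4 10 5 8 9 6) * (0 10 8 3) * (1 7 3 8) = (0 10 5 8 9 6 4 1 7 3) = [10, 7, 2, 0, 1, 8, 4, 3, 9, 6, 5]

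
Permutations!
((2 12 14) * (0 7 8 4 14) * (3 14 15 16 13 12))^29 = ((0 7 8 4 15 16 13 12)(2 3 14))^29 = (0 16 8 12 15 7 13 4)(2 14 3)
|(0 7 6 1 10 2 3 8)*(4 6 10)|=|(0 7 10 2 3 8)(1 4 6)|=6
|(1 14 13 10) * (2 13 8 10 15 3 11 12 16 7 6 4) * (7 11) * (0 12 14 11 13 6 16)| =30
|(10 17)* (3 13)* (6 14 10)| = 4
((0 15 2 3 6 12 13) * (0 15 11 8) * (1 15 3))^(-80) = (0 11 8)(1 15 2)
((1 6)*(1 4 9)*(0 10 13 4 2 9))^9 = (0 10 13 4)(1 6 2 9)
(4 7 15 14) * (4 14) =(4 7 15) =[0, 1, 2, 3, 7, 5, 6, 15, 8, 9, 10, 11, 12, 13, 14, 4]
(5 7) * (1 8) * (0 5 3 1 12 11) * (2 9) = (0 5 7 3 1 8 12 11)(2 9) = [5, 8, 9, 1, 4, 7, 6, 3, 12, 2, 10, 0, 11]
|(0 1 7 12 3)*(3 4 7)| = |(0 1 3)(4 7 12)| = 3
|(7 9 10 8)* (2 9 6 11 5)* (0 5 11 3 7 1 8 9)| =|(11)(0 5 2)(1 8)(3 7 6)(9 10)| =6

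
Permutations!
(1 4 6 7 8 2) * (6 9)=(1 4 9 6 7 8 2)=[0, 4, 1, 3, 9, 5, 7, 8, 2, 6]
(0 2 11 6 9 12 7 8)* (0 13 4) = (0 2 11 6 9 12 7 8 13 4) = [2, 1, 11, 3, 0, 5, 9, 8, 13, 12, 10, 6, 7, 4]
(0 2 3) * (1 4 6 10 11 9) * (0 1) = [2, 4, 3, 1, 6, 5, 10, 7, 8, 0, 11, 9] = (0 2 3 1 4 6 10 11 9)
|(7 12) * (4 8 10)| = |(4 8 10)(7 12)| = 6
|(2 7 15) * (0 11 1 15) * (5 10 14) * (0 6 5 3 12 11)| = |(1 15 2 7 6 5 10 14 3 12 11)| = 11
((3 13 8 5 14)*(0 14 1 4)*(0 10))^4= ((0 14 3 13 8 5 1 4 10))^4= (0 8 10 13 4 3 1 14 5)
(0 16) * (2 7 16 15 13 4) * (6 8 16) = (0 15 13 4 2 7 6 8 16) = [15, 1, 7, 3, 2, 5, 8, 6, 16, 9, 10, 11, 12, 4, 14, 13, 0]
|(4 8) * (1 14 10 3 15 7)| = 6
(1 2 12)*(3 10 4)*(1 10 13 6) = (1 2 12 10 4 3 13 6) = [0, 2, 12, 13, 3, 5, 1, 7, 8, 9, 4, 11, 10, 6]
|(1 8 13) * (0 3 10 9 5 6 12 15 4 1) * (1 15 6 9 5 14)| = 18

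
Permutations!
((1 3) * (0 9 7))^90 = ((0 9 7)(1 3))^90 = (9)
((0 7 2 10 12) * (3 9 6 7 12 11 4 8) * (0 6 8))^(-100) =(0 2)(3 8 9)(4 7)(6 11)(10 12) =((0 12 6 7 2 10 11 4)(3 9 8))^(-100)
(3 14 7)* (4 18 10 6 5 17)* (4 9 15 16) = (3 14 7)(4 18 10 6 5 17 9 15 16) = [0, 1, 2, 14, 18, 17, 5, 3, 8, 15, 6, 11, 12, 13, 7, 16, 4, 9, 10]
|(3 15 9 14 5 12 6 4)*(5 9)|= |(3 15 5 12 6 4)(9 14)|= 6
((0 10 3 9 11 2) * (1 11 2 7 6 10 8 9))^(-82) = (0 9)(1 7 10)(2 8)(3 11 6) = ((0 8 9 2)(1 11 7 6 10 3))^(-82)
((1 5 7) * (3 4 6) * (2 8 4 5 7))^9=(1 7)(2 6)(3 8)(4 5)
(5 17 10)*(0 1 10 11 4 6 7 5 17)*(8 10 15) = (0 1 15 8 10 17 11 4 6 7 5) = [1, 15, 2, 3, 6, 0, 7, 5, 10, 9, 17, 4, 12, 13, 14, 8, 16, 11]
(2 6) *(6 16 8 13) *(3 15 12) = (2 16 8 13 6)(3 15 12) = [0, 1, 16, 15, 4, 5, 2, 7, 13, 9, 10, 11, 3, 6, 14, 12, 8]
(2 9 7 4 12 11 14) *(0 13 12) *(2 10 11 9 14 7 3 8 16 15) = [13, 1, 14, 8, 0, 5, 6, 4, 16, 3, 11, 7, 9, 12, 10, 2, 15] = (0 13 12 9 3 8 16 15 2 14 10 11 7 4)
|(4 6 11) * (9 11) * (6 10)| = |(4 10 6 9 11)| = 5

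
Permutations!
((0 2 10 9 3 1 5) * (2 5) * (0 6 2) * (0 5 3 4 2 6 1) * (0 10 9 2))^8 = (0 10 9)(2 4 3)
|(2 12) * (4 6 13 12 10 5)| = |(2 10 5 4 6 13 12)| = 7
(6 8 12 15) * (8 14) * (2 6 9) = (2 6 14 8 12 15 9) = [0, 1, 6, 3, 4, 5, 14, 7, 12, 2, 10, 11, 15, 13, 8, 9]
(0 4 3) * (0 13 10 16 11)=(0 4 3 13 10 16 11)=[4, 1, 2, 13, 3, 5, 6, 7, 8, 9, 16, 0, 12, 10, 14, 15, 11]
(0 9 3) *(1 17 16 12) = [9, 17, 2, 0, 4, 5, 6, 7, 8, 3, 10, 11, 1, 13, 14, 15, 12, 16] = (0 9 3)(1 17 16 12)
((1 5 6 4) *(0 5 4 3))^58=((0 5 6 3)(1 4))^58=(0 6)(3 5)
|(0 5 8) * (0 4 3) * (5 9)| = 6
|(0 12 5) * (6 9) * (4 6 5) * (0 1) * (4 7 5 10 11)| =5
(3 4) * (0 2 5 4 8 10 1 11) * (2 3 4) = (0 3 8 10 1 11)(2 5) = [3, 11, 5, 8, 4, 2, 6, 7, 10, 9, 1, 0]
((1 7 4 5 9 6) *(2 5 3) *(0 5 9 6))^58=(0 7 9 1 2 6 3 5 4)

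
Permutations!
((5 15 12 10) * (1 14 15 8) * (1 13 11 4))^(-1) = (1 4 11 13 8 5 10 12 15 14)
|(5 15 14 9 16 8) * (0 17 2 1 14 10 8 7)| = |(0 17 2 1 14 9 16 7)(5 15 10 8)| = 8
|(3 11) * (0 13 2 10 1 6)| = |(0 13 2 10 1 6)(3 11)| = 6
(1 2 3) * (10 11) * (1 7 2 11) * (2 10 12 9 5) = [0, 11, 3, 7, 4, 2, 6, 10, 8, 5, 1, 12, 9] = (1 11 12 9 5 2 3 7 10)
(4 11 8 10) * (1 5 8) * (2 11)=(1 5 8 10 4 2 11)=[0, 5, 11, 3, 2, 8, 6, 7, 10, 9, 4, 1]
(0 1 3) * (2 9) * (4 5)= (0 1 3)(2 9)(4 5)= [1, 3, 9, 0, 5, 4, 6, 7, 8, 2]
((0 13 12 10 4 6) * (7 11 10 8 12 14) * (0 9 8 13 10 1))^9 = (0 7 12 6)(1 14 8 4)(9 10 11 13) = ((0 10 4 6 9 8 12 13 14 7 11 1))^9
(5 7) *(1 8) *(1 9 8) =(5 7)(8 9) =[0, 1, 2, 3, 4, 7, 6, 5, 9, 8]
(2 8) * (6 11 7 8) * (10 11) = [0, 1, 6, 3, 4, 5, 10, 8, 2, 9, 11, 7] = (2 6 10 11 7 8)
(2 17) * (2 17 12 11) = (17)(2 12 11) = [0, 1, 12, 3, 4, 5, 6, 7, 8, 9, 10, 2, 11, 13, 14, 15, 16, 17]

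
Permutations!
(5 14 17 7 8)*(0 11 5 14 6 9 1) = (0 11 5 6 9 1)(7 8 14 17) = [11, 0, 2, 3, 4, 6, 9, 8, 14, 1, 10, 5, 12, 13, 17, 15, 16, 7]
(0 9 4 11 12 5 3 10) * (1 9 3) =(0 3 10)(1 9 4 11 12 5) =[3, 9, 2, 10, 11, 1, 6, 7, 8, 4, 0, 12, 5]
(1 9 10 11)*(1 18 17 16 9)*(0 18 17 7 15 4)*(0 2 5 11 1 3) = (0 18 7 15 4 2 5 11 17 16 9 10 1 3) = [18, 3, 5, 0, 2, 11, 6, 15, 8, 10, 1, 17, 12, 13, 14, 4, 9, 16, 7]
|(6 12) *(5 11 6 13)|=|(5 11 6 12 13)|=5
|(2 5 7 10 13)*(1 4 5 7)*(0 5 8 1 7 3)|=21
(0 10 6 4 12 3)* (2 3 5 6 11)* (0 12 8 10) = (2 3 12 5 6 4 8 10 11) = [0, 1, 3, 12, 8, 6, 4, 7, 10, 9, 11, 2, 5]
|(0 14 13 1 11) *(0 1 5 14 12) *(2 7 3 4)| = 12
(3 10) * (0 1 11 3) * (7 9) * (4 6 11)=(0 1 4 6 11 3 10)(7 9)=[1, 4, 2, 10, 6, 5, 11, 9, 8, 7, 0, 3]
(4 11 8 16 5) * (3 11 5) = [0, 1, 2, 11, 5, 4, 6, 7, 16, 9, 10, 8, 12, 13, 14, 15, 3] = (3 11 8 16)(4 5)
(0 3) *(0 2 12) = (0 3 2 12) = [3, 1, 12, 2, 4, 5, 6, 7, 8, 9, 10, 11, 0]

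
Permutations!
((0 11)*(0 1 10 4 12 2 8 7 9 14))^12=((0 11 1 10 4 12 2 8 7 9 14))^12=(0 11 1 10 4 12 2 8 7 9 14)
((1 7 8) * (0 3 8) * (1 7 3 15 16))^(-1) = ((0 15 16 1 3 8 7))^(-1) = (0 7 8 3 1 16 15)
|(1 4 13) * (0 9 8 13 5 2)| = 8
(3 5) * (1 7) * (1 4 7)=(3 5)(4 7)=[0, 1, 2, 5, 7, 3, 6, 4]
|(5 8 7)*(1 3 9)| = 3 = |(1 3 9)(5 8 7)|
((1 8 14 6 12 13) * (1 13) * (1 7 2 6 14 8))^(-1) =(14)(2 7 12 6)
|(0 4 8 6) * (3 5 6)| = |(0 4 8 3 5 6)| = 6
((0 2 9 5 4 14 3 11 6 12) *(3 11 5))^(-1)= ((0 2 9 3 5 4 14 11 6 12))^(-1)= (0 12 6 11 14 4 5 3 9 2)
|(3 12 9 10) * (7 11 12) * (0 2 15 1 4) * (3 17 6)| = 40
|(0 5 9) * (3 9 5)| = |(0 3 9)| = 3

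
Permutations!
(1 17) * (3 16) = (1 17)(3 16) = [0, 17, 2, 16, 4, 5, 6, 7, 8, 9, 10, 11, 12, 13, 14, 15, 3, 1]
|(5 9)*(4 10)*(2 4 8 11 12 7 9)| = 9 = |(2 4 10 8 11 12 7 9 5)|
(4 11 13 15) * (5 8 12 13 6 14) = (4 11 6 14 5 8 12 13 15) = [0, 1, 2, 3, 11, 8, 14, 7, 12, 9, 10, 6, 13, 15, 5, 4]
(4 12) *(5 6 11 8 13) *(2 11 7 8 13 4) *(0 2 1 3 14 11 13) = [2, 3, 13, 14, 12, 6, 7, 8, 4, 9, 10, 0, 1, 5, 11] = (0 2 13 5 6 7 8 4 12 1 3 14 11)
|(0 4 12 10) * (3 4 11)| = 6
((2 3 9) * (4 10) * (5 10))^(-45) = ((2 3 9)(4 5 10))^(-45) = (10)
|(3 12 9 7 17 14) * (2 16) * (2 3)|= |(2 16 3 12 9 7 17 14)|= 8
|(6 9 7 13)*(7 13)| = |(6 9 13)| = 3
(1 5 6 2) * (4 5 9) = [0, 9, 1, 3, 5, 6, 2, 7, 8, 4] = (1 9 4 5 6 2)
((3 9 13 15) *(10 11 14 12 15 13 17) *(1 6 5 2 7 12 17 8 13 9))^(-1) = (1 3 15 12 7 2 5 6)(8 9 13)(10 17 14 11)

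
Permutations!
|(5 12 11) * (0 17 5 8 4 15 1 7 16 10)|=|(0 17 5 12 11 8 4 15 1 7 16 10)|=12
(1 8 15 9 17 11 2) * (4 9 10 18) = (1 8 15 10 18 4 9 17 11 2) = [0, 8, 1, 3, 9, 5, 6, 7, 15, 17, 18, 2, 12, 13, 14, 10, 16, 11, 4]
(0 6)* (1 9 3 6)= (0 1 9 3 6)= [1, 9, 2, 6, 4, 5, 0, 7, 8, 3]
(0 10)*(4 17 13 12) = (0 10)(4 17 13 12) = [10, 1, 2, 3, 17, 5, 6, 7, 8, 9, 0, 11, 4, 12, 14, 15, 16, 13]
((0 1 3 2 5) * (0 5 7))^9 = ((0 1 3 2 7))^9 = (0 7 2 3 1)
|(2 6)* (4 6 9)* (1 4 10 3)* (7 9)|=8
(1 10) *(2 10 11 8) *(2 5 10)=(1 11 8 5 10)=[0, 11, 2, 3, 4, 10, 6, 7, 5, 9, 1, 8]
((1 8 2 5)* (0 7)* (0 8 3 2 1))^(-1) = ((0 7 8 1 3 2 5))^(-1) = (0 5 2 3 1 8 7)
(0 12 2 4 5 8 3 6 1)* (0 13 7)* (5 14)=(0 12 2 4 14 5 8 3 6 1 13 7)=[12, 13, 4, 6, 14, 8, 1, 0, 3, 9, 10, 11, 2, 7, 5]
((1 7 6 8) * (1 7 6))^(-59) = (1 6 8 7)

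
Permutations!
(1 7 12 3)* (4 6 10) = (1 7 12 3)(4 6 10) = [0, 7, 2, 1, 6, 5, 10, 12, 8, 9, 4, 11, 3]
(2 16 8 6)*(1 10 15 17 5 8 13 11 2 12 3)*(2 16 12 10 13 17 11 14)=(1 13 14 2 12 3)(5 8 6 10 15 11 16 17)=[0, 13, 12, 1, 4, 8, 10, 7, 6, 9, 15, 16, 3, 14, 2, 11, 17, 5]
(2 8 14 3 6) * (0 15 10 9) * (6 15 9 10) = (0 9)(2 8 14 3 15 6) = [9, 1, 8, 15, 4, 5, 2, 7, 14, 0, 10, 11, 12, 13, 3, 6]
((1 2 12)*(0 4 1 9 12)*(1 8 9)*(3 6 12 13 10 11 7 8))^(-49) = (7 11 10 13 9 8)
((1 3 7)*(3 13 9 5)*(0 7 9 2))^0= (13)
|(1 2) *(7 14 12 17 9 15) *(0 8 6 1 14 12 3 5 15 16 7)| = |(0 8 6 1 2 14 3 5 15)(7 12 17 9 16)| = 45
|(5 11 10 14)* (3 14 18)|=6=|(3 14 5 11 10 18)|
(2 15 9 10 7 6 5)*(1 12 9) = [0, 12, 15, 3, 4, 2, 5, 6, 8, 10, 7, 11, 9, 13, 14, 1] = (1 12 9 10 7 6 5 2 15)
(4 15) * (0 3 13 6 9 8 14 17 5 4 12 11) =(0 3 13 6 9 8 14 17 5 4 15 12 11) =[3, 1, 2, 13, 15, 4, 9, 7, 14, 8, 10, 0, 11, 6, 17, 12, 16, 5]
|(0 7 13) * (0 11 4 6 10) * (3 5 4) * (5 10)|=|(0 7 13 11 3 10)(4 6 5)|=6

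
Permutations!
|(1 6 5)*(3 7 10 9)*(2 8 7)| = 6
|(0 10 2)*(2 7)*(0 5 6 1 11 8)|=|(0 10 7 2 5 6 1 11 8)|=9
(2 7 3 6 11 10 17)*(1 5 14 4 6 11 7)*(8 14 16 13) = (1 5 16 13 8 14 4 6 7 3 11 10 17 2) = [0, 5, 1, 11, 6, 16, 7, 3, 14, 9, 17, 10, 12, 8, 4, 15, 13, 2]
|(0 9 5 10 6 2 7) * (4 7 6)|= 6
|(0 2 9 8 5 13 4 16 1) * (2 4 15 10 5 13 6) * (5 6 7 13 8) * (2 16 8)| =|(0 4 8 2 9 5 7 13 15 10 6 16 1)| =13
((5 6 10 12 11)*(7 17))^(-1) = ((5 6 10 12 11)(7 17))^(-1) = (5 11 12 10 6)(7 17)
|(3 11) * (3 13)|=|(3 11 13)|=3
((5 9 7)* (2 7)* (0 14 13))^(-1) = (0 13 14)(2 9 5 7)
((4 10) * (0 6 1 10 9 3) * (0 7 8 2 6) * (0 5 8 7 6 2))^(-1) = (0 8 5)(1 6 3 9 4 10)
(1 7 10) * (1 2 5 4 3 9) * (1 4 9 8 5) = (1 7 10 2)(3 8 5 9 4) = [0, 7, 1, 8, 3, 9, 6, 10, 5, 4, 2]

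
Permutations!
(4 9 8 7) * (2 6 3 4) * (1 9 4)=(1 9 8 7 2 6 3)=[0, 9, 6, 1, 4, 5, 3, 2, 7, 8]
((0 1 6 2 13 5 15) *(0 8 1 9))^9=((0 9)(1 6 2 13 5 15 8))^9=(0 9)(1 2 5 8 6 13 15)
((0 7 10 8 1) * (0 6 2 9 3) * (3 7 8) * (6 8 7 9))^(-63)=((0 7 10 3)(1 8)(2 6))^(-63)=(0 7 10 3)(1 8)(2 6)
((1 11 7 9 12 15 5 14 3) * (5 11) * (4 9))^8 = (4 12 11)(7 9 15)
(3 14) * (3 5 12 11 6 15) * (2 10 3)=[0, 1, 10, 14, 4, 12, 15, 7, 8, 9, 3, 6, 11, 13, 5, 2]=(2 10 3 14 5 12 11 6 15)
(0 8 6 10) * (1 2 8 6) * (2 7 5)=(0 6 10)(1 7 5 2 8)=[6, 7, 8, 3, 4, 2, 10, 5, 1, 9, 0]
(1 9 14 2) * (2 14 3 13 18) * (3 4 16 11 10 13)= (1 9 4 16 11 10 13 18 2)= [0, 9, 1, 3, 16, 5, 6, 7, 8, 4, 13, 10, 12, 18, 14, 15, 11, 17, 2]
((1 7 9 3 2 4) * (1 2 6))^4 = ((1 7 9 3 6)(2 4))^4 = (1 6 3 9 7)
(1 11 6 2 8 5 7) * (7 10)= (1 11 6 2 8 5 10 7)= [0, 11, 8, 3, 4, 10, 2, 1, 5, 9, 7, 6]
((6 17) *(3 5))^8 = ((3 5)(6 17))^8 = (17)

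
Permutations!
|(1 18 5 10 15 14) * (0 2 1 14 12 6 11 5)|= 12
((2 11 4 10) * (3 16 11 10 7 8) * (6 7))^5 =((2 10)(3 16 11 4 6 7 8))^5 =(2 10)(3 7 4 16 8 6 11)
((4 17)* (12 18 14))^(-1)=(4 17)(12 14 18)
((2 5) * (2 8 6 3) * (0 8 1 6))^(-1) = (0 8)(1 5 2 3 6)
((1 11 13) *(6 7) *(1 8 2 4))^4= ((1 11 13 8 2 4)(6 7))^4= (1 2 13)(4 8 11)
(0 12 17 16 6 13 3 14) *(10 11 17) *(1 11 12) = [1, 11, 2, 14, 4, 5, 13, 7, 8, 9, 12, 17, 10, 3, 0, 15, 6, 16] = (0 1 11 17 16 6 13 3 14)(10 12)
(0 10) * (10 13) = (0 13 10) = [13, 1, 2, 3, 4, 5, 6, 7, 8, 9, 0, 11, 12, 10]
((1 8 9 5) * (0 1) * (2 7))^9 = (0 5 9 8 1)(2 7)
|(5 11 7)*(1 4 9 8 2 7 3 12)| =10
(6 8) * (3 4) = (3 4)(6 8) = [0, 1, 2, 4, 3, 5, 8, 7, 6]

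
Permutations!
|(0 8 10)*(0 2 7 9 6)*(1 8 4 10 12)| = 21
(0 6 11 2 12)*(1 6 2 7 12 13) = [2, 6, 13, 3, 4, 5, 11, 12, 8, 9, 10, 7, 0, 1] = (0 2 13 1 6 11 7 12)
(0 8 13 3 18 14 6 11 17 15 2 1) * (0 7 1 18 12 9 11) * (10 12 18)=(0 8 13 3 18 14 6)(1 7)(2 10 12 9 11 17 15)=[8, 7, 10, 18, 4, 5, 0, 1, 13, 11, 12, 17, 9, 3, 6, 2, 16, 15, 14]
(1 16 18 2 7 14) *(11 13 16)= (1 11 13 16 18 2 7 14)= [0, 11, 7, 3, 4, 5, 6, 14, 8, 9, 10, 13, 12, 16, 1, 15, 18, 17, 2]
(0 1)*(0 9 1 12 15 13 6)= (0 12 15 13 6)(1 9)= [12, 9, 2, 3, 4, 5, 0, 7, 8, 1, 10, 11, 15, 6, 14, 13]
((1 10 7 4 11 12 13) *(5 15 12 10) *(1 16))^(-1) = ((1 5 15 12 13 16)(4 11 10 7))^(-1) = (1 16 13 12 15 5)(4 7 10 11)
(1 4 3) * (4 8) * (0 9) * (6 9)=(0 6 9)(1 8 4 3)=[6, 8, 2, 1, 3, 5, 9, 7, 4, 0]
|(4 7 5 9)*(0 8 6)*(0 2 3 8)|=4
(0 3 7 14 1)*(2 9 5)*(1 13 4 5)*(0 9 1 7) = (0 3)(1 9 7 14 13 4 5 2) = [3, 9, 1, 0, 5, 2, 6, 14, 8, 7, 10, 11, 12, 4, 13]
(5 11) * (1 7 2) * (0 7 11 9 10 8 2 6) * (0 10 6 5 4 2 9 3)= (0 7 5 3)(1 11 4 2)(6 10 8 9)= [7, 11, 1, 0, 2, 3, 10, 5, 9, 6, 8, 4]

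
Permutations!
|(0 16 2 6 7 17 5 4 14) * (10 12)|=18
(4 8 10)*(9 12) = (4 8 10)(9 12) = [0, 1, 2, 3, 8, 5, 6, 7, 10, 12, 4, 11, 9]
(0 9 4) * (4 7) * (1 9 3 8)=[3, 9, 2, 8, 0, 5, 6, 4, 1, 7]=(0 3 8 1 9 7 4)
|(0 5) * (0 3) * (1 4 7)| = |(0 5 3)(1 4 7)| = 3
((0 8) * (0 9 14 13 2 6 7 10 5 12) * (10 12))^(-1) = ((0 8 9 14 13 2 6 7 12)(5 10))^(-1) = (0 12 7 6 2 13 14 9 8)(5 10)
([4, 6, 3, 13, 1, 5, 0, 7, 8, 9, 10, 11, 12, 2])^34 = [1, 0, 3, 13, 6, 5, 4, 7, 8, 9, 10, 11, 12, 2]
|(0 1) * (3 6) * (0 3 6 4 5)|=5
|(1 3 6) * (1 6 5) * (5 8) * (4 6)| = 4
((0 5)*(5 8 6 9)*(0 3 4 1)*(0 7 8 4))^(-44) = (0 4 1 7 8 6 9 5 3)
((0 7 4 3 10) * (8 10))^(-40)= (0 4 8)(3 10 7)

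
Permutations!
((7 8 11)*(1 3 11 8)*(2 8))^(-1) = (1 7 11 3)(2 8)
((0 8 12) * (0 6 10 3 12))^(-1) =(0 8)(3 10 6 12)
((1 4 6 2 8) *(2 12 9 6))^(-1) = (1 8 2 4)(6 9 12) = ((1 4 2 8)(6 12 9))^(-1)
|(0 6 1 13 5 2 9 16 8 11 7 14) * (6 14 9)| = |(0 14)(1 13 5 2 6)(7 9 16 8 11)| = 10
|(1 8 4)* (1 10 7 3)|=6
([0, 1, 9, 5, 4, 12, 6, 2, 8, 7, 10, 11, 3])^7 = (2 9 7)(3 5 12)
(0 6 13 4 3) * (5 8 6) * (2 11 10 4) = [5, 1, 11, 0, 3, 8, 13, 7, 6, 9, 4, 10, 12, 2] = (0 5 8 6 13 2 11 10 4 3)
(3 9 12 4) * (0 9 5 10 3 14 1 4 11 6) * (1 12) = (0 9 1 4 14 12 11 6)(3 5 10) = [9, 4, 2, 5, 14, 10, 0, 7, 8, 1, 3, 6, 11, 13, 12]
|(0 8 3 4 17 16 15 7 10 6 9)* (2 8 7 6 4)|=9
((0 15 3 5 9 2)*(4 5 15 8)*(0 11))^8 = ((0 8 4 5 9 2 11)(3 15))^8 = (15)(0 8 4 5 9 2 11)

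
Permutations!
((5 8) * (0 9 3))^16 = (0 9 3)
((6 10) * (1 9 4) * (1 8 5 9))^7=(4 9 5 8)(6 10)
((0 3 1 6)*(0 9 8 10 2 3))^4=((1 6 9 8 10 2 3))^4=(1 10 6 2 9 3 8)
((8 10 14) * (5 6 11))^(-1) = ((5 6 11)(8 10 14))^(-1) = (5 11 6)(8 14 10)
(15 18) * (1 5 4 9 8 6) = (1 5 4 9 8 6)(15 18) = [0, 5, 2, 3, 9, 4, 1, 7, 6, 8, 10, 11, 12, 13, 14, 18, 16, 17, 15]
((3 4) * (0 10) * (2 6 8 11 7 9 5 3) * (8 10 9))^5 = (0 2 5 10 4 9 6 3)(7 11 8)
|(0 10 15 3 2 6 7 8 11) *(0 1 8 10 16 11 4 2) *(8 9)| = |(0 16 11 1 9 8 4 2 6 7 10 15 3)| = 13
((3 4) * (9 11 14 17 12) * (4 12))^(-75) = (3 9 14 4 12 11 17) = ((3 12 9 11 14 17 4))^(-75)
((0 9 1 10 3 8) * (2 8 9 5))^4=(10)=((0 5 2 8)(1 10 3 9))^4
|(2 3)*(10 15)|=2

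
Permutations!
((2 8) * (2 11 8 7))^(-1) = (2 7)(8 11)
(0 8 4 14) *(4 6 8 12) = (0 12 4 14)(6 8) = [12, 1, 2, 3, 14, 5, 8, 7, 6, 9, 10, 11, 4, 13, 0]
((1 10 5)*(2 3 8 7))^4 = (1 10 5) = ((1 10 5)(2 3 8 7))^4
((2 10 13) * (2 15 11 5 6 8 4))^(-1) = ((2 10 13 15 11 5 6 8 4))^(-1) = (2 4 8 6 5 11 15 13 10)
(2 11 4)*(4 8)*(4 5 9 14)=(2 11 8 5 9 14 4)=[0, 1, 11, 3, 2, 9, 6, 7, 5, 14, 10, 8, 12, 13, 4]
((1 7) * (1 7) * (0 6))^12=((7)(0 6))^12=(7)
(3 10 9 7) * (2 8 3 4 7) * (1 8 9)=[0, 8, 9, 10, 7, 5, 6, 4, 3, 2, 1]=(1 8 3 10)(2 9)(4 7)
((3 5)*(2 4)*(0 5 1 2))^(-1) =(0 4 2 1 3 5)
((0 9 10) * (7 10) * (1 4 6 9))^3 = ((0 1 4 6 9 7 10))^3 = (0 6 10 4 7 1 9)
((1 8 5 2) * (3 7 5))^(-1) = ((1 8 3 7 5 2))^(-1) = (1 2 5 7 3 8)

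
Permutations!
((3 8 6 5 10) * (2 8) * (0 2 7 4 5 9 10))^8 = ((0 2 8 6 9 10 3 7 4 5))^8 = (0 4 3 9 8)(2 5 7 10 6)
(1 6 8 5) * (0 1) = (0 1 6 8 5) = [1, 6, 2, 3, 4, 0, 8, 7, 5]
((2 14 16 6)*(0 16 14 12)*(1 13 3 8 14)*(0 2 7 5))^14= (0 5 7 6 16)(1 14 8 3 13)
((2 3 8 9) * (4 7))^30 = ((2 3 8 9)(4 7))^30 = (2 8)(3 9)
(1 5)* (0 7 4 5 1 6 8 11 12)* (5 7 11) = [11, 1, 2, 3, 7, 6, 8, 4, 5, 9, 10, 12, 0] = (0 11 12)(4 7)(5 6 8)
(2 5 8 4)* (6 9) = (2 5 8 4)(6 9) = [0, 1, 5, 3, 2, 8, 9, 7, 4, 6]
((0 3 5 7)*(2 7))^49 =((0 3 5 2 7))^49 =(0 7 2 5 3)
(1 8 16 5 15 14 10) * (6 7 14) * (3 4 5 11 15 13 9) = (1 8 16 11 15 6 7 14 10)(3 4 5 13 9) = [0, 8, 2, 4, 5, 13, 7, 14, 16, 3, 1, 15, 12, 9, 10, 6, 11]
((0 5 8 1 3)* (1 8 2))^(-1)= (8)(0 3 1 2 5)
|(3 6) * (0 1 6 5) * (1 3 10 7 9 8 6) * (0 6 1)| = 9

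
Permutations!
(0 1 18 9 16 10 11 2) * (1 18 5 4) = (0 18 9 16 10 11 2)(1 5 4) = [18, 5, 0, 3, 1, 4, 6, 7, 8, 16, 11, 2, 12, 13, 14, 15, 10, 17, 9]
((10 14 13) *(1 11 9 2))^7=((1 11 9 2)(10 14 13))^7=(1 2 9 11)(10 14 13)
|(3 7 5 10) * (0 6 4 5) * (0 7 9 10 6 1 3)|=15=|(0 1 3 9 10)(4 5 6)|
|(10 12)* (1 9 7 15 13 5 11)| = |(1 9 7 15 13 5 11)(10 12)| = 14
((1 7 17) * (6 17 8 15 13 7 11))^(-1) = (1 17 6 11)(7 13 15 8)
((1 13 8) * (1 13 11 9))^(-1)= (1 9 11)(8 13)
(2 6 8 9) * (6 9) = (2 9)(6 8) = [0, 1, 9, 3, 4, 5, 8, 7, 6, 2]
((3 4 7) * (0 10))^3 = ((0 10)(3 4 7))^3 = (0 10)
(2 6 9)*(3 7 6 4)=(2 4 3 7 6 9)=[0, 1, 4, 7, 3, 5, 9, 6, 8, 2]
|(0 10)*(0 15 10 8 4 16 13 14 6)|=14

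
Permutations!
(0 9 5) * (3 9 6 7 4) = (0 6 7 4 3 9 5) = [6, 1, 2, 9, 3, 0, 7, 4, 8, 5]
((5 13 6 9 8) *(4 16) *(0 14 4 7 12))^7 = (0 14 4 16 7 12)(5 6 8 13 9)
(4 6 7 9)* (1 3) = [0, 3, 2, 1, 6, 5, 7, 9, 8, 4] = (1 3)(4 6 7 9)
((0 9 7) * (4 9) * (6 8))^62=((0 4 9 7)(6 8))^62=(0 9)(4 7)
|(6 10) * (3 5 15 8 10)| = 6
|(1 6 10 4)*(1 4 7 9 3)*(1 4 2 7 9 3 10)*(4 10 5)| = |(1 6)(2 7 3 10 9 5 4)| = 14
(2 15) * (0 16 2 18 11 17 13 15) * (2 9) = (0 16 9 2)(11 17 13 15 18) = [16, 1, 0, 3, 4, 5, 6, 7, 8, 2, 10, 17, 12, 15, 14, 18, 9, 13, 11]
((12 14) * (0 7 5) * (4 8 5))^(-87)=((0 7 4 8 5)(12 14))^(-87)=(0 8 7 5 4)(12 14)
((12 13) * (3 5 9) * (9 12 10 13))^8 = ((3 5 12 9)(10 13))^8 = (13)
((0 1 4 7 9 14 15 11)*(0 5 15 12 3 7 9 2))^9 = (15)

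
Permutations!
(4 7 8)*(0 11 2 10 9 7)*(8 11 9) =(0 9 7 11 2 10 8 4) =[9, 1, 10, 3, 0, 5, 6, 11, 4, 7, 8, 2]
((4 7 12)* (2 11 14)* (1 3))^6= (14)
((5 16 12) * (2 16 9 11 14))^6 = ((2 16 12 5 9 11 14))^6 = (2 14 11 9 5 12 16)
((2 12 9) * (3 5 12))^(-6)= ((2 3 5 12 9))^(-6)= (2 9 12 5 3)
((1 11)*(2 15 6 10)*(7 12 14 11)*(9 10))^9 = ((1 7 12 14 11)(2 15 6 9 10))^9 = (1 11 14 12 7)(2 10 9 6 15)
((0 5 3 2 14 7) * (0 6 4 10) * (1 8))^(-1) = (0 10 4 6 7 14 2 3 5)(1 8)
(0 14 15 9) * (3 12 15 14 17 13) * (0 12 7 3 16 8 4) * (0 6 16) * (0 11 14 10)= [17, 1, 2, 7, 6, 5, 16, 3, 4, 12, 0, 14, 15, 11, 10, 9, 8, 13]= (0 17 13 11 14 10)(3 7)(4 6 16 8)(9 12 15)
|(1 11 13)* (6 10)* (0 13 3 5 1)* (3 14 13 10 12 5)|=9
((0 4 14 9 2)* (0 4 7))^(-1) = (0 7)(2 9 14 4)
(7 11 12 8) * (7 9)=(7 11 12 8 9)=[0, 1, 2, 3, 4, 5, 6, 11, 9, 7, 10, 12, 8]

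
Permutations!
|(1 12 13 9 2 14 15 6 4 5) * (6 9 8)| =|(1 12 13 8 6 4 5)(2 14 15 9)| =28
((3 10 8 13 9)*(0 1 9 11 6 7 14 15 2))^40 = ((0 1 9 3 10 8 13 11 6 7 14 15 2))^40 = (0 1 9 3 10 8 13 11 6 7 14 15 2)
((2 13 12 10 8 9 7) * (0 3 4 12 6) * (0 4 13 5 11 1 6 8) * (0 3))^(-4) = (1 7 3 6 2 13 4 5 8 12 11 9 10)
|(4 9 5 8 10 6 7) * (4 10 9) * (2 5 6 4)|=8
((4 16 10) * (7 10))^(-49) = (4 10 7 16)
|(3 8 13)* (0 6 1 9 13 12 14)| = |(0 6 1 9 13 3 8 12 14)| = 9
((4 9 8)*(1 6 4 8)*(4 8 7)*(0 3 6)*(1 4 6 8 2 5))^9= (0 3 8 7 6 2 5 1)(4 9)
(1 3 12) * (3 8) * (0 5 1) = (0 5 1 8 3 12) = [5, 8, 2, 12, 4, 1, 6, 7, 3, 9, 10, 11, 0]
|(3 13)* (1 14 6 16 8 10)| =|(1 14 6 16 8 10)(3 13)| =6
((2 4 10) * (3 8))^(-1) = ((2 4 10)(3 8))^(-1) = (2 10 4)(3 8)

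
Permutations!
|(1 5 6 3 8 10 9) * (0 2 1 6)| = |(0 2 1 5)(3 8 10 9 6)| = 20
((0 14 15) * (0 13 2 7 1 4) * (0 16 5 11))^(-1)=(0 11 5 16 4 1 7 2 13 15 14)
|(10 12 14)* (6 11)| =|(6 11)(10 12 14)| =6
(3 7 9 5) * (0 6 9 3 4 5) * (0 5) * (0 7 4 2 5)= [6, 1, 5, 4, 7, 2, 9, 3, 8, 0]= (0 6 9)(2 5)(3 4 7)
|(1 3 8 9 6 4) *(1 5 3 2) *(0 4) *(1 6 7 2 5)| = |(0 4 1 5 3 8 9 7 2 6)| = 10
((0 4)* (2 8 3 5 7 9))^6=((0 4)(2 8 3 5 7 9))^6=(9)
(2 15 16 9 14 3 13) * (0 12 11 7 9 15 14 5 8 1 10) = (0 12 11 7 9 5 8 1 10)(2 14 3 13)(15 16) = [12, 10, 14, 13, 4, 8, 6, 9, 1, 5, 0, 7, 11, 2, 3, 16, 15]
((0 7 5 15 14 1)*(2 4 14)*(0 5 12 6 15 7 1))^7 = ((0 1 5 7 12 6 15 2 4 14))^7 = (0 2 12 1 4 6 5 14 15 7)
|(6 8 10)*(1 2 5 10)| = 6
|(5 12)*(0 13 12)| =4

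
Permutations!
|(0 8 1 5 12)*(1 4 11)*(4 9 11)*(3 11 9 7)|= |(0 8 7 3 11 1 5 12)|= 8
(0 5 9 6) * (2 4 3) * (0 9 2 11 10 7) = [5, 1, 4, 11, 3, 2, 9, 0, 8, 6, 7, 10] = (0 5 2 4 3 11 10 7)(6 9)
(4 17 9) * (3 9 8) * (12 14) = (3 9 4 17 8)(12 14) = [0, 1, 2, 9, 17, 5, 6, 7, 3, 4, 10, 11, 14, 13, 12, 15, 16, 8]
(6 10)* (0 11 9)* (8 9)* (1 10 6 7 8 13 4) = (0 11 13 4 1 10 7 8 9) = [11, 10, 2, 3, 1, 5, 6, 8, 9, 0, 7, 13, 12, 4]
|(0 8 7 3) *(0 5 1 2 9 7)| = |(0 8)(1 2 9 7 3 5)| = 6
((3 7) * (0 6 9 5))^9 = ((0 6 9 5)(3 7))^9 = (0 6 9 5)(3 7)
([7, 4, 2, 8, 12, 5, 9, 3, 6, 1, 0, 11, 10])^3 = (0 8 1 10 3 9 12 7 6 4)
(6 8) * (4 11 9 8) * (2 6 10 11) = (2 6 4)(8 10 11 9) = [0, 1, 6, 3, 2, 5, 4, 7, 10, 8, 11, 9]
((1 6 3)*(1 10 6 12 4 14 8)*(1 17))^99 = (1 14)(4 17)(8 12)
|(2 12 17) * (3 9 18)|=|(2 12 17)(3 9 18)|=3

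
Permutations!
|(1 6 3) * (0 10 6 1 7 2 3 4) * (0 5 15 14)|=21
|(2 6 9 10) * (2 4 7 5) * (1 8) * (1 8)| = 7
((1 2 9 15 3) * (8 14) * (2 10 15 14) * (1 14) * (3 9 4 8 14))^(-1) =((1 10 15 9)(2 4 8))^(-1) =(1 9 15 10)(2 8 4)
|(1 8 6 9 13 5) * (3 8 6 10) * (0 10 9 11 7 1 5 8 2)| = 12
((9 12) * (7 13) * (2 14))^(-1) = ((2 14)(7 13)(9 12))^(-1) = (2 14)(7 13)(9 12)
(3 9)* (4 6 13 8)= (3 9)(4 6 13 8)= [0, 1, 2, 9, 6, 5, 13, 7, 4, 3, 10, 11, 12, 8]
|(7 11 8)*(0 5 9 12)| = |(0 5 9 12)(7 11 8)| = 12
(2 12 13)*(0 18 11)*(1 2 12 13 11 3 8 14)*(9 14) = (0 18 3 8 9 14 1 2 13 12 11) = [18, 2, 13, 8, 4, 5, 6, 7, 9, 14, 10, 0, 11, 12, 1, 15, 16, 17, 3]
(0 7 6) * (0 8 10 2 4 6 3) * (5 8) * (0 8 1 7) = (1 7 3 8 10 2 4 6 5) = [0, 7, 4, 8, 6, 1, 5, 3, 10, 9, 2]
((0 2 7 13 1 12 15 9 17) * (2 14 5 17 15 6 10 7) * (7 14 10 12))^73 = ((0 10 14 5 17)(1 7 13)(6 12)(9 15))^73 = (0 5 10 17 14)(1 7 13)(6 12)(9 15)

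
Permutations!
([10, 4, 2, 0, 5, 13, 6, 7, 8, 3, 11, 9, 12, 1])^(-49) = [10, 13, 2, 0, 1, 4, 6, 7, 8, 3, 11, 9, 12, 5]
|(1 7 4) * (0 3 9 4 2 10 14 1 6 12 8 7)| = 12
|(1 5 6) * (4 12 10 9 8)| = 15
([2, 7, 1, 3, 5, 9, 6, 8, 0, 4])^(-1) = [8, 2, 0, 3, 9, 4, 6, 1, 7, 5]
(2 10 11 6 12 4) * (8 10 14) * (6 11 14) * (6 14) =(2 14 8 10 6 12 4) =[0, 1, 14, 3, 2, 5, 12, 7, 10, 9, 6, 11, 4, 13, 8]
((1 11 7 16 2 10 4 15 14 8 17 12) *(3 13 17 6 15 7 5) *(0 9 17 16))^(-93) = (0 11 2 9 5 10 17 3 4 12 13 7 1 16)(6 8 14 15) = ((0 9 17 12 1 11 5 3 13 16 2 10 4 7)(6 15 14 8))^(-93)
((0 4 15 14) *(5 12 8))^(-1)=((0 4 15 14)(5 12 8))^(-1)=(0 14 15 4)(5 8 12)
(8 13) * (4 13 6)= (4 13 8 6)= [0, 1, 2, 3, 13, 5, 4, 7, 6, 9, 10, 11, 12, 8]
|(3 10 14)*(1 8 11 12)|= 12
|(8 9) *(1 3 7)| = |(1 3 7)(8 9)| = 6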